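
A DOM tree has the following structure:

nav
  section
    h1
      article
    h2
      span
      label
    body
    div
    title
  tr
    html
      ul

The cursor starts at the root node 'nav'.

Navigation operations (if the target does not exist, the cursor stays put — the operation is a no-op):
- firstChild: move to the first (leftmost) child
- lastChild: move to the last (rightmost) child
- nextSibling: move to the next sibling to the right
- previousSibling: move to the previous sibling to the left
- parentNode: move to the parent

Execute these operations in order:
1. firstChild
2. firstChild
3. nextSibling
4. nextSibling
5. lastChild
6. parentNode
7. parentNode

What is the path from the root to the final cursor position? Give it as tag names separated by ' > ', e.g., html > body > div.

Answer: nav

Derivation:
After 1 (firstChild): section
After 2 (firstChild): h1
After 3 (nextSibling): h2
After 4 (nextSibling): body
After 5 (lastChild): body (no-op, stayed)
After 6 (parentNode): section
After 7 (parentNode): nav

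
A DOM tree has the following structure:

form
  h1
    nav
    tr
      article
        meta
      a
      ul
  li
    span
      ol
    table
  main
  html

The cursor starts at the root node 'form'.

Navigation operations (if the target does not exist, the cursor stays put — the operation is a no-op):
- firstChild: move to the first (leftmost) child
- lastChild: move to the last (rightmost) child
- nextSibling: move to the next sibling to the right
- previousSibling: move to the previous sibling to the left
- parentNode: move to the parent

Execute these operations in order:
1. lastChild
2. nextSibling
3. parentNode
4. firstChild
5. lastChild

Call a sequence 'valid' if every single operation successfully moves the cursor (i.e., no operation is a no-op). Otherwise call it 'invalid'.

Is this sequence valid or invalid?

After 1 (lastChild): html
After 2 (nextSibling): html (no-op, stayed)
After 3 (parentNode): form
After 4 (firstChild): h1
After 5 (lastChild): tr

Answer: invalid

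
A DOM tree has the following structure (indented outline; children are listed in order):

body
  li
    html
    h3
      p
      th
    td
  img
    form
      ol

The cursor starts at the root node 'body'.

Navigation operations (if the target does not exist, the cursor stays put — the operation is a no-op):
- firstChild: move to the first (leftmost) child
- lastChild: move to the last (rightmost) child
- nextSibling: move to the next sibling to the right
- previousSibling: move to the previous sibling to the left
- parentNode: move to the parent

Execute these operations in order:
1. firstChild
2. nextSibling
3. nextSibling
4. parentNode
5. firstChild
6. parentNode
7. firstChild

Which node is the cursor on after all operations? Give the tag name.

After 1 (firstChild): li
After 2 (nextSibling): img
After 3 (nextSibling): img (no-op, stayed)
After 4 (parentNode): body
After 5 (firstChild): li
After 6 (parentNode): body
After 7 (firstChild): li

Answer: li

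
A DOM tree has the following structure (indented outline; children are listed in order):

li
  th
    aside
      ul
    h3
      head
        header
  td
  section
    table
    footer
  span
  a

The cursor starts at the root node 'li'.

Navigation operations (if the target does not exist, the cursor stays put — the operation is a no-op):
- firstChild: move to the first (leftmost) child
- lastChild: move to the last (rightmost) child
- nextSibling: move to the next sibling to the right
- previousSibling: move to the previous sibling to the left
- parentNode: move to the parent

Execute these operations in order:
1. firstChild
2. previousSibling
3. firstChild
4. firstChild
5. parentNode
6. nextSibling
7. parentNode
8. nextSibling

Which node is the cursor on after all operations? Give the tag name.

After 1 (firstChild): th
After 2 (previousSibling): th (no-op, stayed)
After 3 (firstChild): aside
After 4 (firstChild): ul
After 5 (parentNode): aside
After 6 (nextSibling): h3
After 7 (parentNode): th
After 8 (nextSibling): td

Answer: td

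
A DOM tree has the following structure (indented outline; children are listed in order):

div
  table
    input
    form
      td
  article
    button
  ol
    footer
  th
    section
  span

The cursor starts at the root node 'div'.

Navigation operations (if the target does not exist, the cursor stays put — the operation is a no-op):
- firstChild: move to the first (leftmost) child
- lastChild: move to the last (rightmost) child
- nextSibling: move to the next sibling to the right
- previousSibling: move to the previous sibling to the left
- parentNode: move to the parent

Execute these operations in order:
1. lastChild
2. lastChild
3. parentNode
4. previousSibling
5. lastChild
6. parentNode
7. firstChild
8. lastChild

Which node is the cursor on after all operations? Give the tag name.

Answer: form

Derivation:
After 1 (lastChild): span
After 2 (lastChild): span (no-op, stayed)
After 3 (parentNode): div
After 4 (previousSibling): div (no-op, stayed)
After 5 (lastChild): span
After 6 (parentNode): div
After 7 (firstChild): table
After 8 (lastChild): form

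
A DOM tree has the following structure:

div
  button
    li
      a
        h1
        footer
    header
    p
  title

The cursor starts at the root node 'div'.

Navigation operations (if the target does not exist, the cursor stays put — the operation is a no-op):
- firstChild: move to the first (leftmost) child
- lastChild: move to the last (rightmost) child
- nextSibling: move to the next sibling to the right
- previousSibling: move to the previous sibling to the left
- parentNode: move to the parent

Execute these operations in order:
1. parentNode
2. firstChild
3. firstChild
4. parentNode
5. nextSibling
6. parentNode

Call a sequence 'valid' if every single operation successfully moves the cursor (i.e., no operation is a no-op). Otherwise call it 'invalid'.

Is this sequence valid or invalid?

Answer: invalid

Derivation:
After 1 (parentNode): div (no-op, stayed)
After 2 (firstChild): button
After 3 (firstChild): li
After 4 (parentNode): button
After 5 (nextSibling): title
After 6 (parentNode): div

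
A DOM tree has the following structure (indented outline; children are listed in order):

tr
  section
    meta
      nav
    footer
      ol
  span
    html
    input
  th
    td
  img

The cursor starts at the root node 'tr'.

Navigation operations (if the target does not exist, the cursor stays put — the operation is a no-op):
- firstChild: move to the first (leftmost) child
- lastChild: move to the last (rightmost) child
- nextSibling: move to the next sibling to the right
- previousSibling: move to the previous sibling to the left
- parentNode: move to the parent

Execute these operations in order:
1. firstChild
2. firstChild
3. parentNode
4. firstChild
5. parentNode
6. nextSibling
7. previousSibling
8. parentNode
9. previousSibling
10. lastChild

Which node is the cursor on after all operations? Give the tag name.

Answer: img

Derivation:
After 1 (firstChild): section
After 2 (firstChild): meta
After 3 (parentNode): section
After 4 (firstChild): meta
After 5 (parentNode): section
After 6 (nextSibling): span
After 7 (previousSibling): section
After 8 (parentNode): tr
After 9 (previousSibling): tr (no-op, stayed)
After 10 (lastChild): img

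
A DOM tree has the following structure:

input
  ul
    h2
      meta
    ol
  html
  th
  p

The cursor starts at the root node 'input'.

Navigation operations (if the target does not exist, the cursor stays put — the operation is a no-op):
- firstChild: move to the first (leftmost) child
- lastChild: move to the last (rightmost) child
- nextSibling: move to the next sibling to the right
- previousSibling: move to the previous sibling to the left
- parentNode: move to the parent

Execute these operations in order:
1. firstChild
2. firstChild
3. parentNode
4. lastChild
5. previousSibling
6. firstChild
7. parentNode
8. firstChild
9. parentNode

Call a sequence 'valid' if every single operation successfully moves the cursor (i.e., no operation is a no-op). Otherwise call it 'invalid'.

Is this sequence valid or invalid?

Answer: valid

Derivation:
After 1 (firstChild): ul
After 2 (firstChild): h2
After 3 (parentNode): ul
After 4 (lastChild): ol
After 5 (previousSibling): h2
After 6 (firstChild): meta
After 7 (parentNode): h2
After 8 (firstChild): meta
After 9 (parentNode): h2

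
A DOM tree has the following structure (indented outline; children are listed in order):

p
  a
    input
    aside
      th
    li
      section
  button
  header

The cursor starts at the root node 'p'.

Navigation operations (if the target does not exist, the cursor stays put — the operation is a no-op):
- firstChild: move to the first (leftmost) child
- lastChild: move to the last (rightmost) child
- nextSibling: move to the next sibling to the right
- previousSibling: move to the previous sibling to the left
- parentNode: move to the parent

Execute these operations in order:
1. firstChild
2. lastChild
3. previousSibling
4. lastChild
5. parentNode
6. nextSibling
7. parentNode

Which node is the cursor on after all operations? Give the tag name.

Answer: a

Derivation:
After 1 (firstChild): a
After 2 (lastChild): li
After 3 (previousSibling): aside
After 4 (lastChild): th
After 5 (parentNode): aside
After 6 (nextSibling): li
After 7 (parentNode): a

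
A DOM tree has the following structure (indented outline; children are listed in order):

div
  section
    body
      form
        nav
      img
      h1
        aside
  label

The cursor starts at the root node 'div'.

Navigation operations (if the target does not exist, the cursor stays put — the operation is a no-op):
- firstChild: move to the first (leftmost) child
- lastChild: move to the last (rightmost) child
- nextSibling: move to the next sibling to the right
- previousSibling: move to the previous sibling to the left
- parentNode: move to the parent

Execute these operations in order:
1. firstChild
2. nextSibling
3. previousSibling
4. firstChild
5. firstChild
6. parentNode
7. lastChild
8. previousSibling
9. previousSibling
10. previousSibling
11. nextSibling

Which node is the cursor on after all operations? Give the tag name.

After 1 (firstChild): section
After 2 (nextSibling): label
After 3 (previousSibling): section
After 4 (firstChild): body
After 5 (firstChild): form
After 6 (parentNode): body
After 7 (lastChild): h1
After 8 (previousSibling): img
After 9 (previousSibling): form
After 10 (previousSibling): form (no-op, stayed)
After 11 (nextSibling): img

Answer: img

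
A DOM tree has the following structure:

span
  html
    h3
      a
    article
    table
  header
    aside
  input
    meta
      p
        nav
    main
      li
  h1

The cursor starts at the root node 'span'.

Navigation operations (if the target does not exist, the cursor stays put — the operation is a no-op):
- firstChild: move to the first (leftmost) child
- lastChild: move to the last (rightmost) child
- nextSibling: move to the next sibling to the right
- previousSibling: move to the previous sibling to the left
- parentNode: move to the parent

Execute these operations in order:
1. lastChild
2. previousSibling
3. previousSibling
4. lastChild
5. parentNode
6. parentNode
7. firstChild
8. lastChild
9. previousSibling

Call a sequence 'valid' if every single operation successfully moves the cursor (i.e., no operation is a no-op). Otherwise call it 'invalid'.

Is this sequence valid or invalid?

Answer: valid

Derivation:
After 1 (lastChild): h1
After 2 (previousSibling): input
After 3 (previousSibling): header
After 4 (lastChild): aside
After 5 (parentNode): header
After 6 (parentNode): span
After 7 (firstChild): html
After 8 (lastChild): table
After 9 (previousSibling): article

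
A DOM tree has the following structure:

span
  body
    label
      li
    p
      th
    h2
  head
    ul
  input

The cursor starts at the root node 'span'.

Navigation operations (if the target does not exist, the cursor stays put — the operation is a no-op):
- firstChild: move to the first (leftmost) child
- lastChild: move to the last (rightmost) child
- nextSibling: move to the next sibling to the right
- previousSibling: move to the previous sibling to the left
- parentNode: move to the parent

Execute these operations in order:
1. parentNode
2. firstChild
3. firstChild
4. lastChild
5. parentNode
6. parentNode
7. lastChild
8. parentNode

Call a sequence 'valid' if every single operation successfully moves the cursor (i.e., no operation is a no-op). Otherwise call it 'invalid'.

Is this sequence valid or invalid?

After 1 (parentNode): span (no-op, stayed)
After 2 (firstChild): body
After 3 (firstChild): label
After 4 (lastChild): li
After 5 (parentNode): label
After 6 (parentNode): body
After 7 (lastChild): h2
After 8 (parentNode): body

Answer: invalid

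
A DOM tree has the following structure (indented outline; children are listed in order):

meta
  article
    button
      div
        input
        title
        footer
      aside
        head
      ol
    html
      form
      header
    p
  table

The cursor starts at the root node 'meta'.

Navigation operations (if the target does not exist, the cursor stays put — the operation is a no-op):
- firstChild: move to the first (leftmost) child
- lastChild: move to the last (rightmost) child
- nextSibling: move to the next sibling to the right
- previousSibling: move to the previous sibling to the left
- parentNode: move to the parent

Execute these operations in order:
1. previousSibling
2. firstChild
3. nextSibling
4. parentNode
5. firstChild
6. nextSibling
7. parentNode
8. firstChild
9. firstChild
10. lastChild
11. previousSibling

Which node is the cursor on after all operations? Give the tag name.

After 1 (previousSibling): meta (no-op, stayed)
After 2 (firstChild): article
After 3 (nextSibling): table
After 4 (parentNode): meta
After 5 (firstChild): article
After 6 (nextSibling): table
After 7 (parentNode): meta
After 8 (firstChild): article
After 9 (firstChild): button
After 10 (lastChild): ol
After 11 (previousSibling): aside

Answer: aside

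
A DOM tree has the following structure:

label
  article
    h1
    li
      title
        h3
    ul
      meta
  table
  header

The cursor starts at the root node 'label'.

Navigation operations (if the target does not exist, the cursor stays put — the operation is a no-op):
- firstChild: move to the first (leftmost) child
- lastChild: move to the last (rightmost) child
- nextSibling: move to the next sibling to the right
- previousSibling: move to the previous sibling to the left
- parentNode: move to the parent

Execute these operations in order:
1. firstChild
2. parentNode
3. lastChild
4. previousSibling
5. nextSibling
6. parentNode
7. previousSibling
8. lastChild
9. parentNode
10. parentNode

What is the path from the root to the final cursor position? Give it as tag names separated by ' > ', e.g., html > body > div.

After 1 (firstChild): article
After 2 (parentNode): label
After 3 (lastChild): header
After 4 (previousSibling): table
After 5 (nextSibling): header
After 6 (parentNode): label
After 7 (previousSibling): label (no-op, stayed)
After 8 (lastChild): header
After 9 (parentNode): label
After 10 (parentNode): label (no-op, stayed)

Answer: label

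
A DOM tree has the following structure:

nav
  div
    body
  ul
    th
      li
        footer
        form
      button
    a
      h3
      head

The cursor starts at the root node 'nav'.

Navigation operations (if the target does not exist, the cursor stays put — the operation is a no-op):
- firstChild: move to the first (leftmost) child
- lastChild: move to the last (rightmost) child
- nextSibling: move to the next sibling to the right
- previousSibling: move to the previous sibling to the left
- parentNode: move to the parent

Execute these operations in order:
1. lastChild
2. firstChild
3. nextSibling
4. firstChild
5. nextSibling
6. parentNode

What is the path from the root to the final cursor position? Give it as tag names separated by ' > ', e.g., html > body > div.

After 1 (lastChild): ul
After 2 (firstChild): th
After 3 (nextSibling): a
After 4 (firstChild): h3
After 5 (nextSibling): head
After 6 (parentNode): a

Answer: nav > ul > a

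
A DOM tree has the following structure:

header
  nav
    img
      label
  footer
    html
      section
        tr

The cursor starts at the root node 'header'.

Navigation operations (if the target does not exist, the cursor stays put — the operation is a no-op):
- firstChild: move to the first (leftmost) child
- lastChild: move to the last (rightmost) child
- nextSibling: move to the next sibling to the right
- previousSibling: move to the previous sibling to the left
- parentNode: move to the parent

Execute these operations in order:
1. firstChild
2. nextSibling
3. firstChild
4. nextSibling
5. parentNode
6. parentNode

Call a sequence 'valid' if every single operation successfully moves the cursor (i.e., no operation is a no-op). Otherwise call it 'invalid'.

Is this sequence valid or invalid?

After 1 (firstChild): nav
After 2 (nextSibling): footer
After 3 (firstChild): html
After 4 (nextSibling): html (no-op, stayed)
After 5 (parentNode): footer
After 6 (parentNode): header

Answer: invalid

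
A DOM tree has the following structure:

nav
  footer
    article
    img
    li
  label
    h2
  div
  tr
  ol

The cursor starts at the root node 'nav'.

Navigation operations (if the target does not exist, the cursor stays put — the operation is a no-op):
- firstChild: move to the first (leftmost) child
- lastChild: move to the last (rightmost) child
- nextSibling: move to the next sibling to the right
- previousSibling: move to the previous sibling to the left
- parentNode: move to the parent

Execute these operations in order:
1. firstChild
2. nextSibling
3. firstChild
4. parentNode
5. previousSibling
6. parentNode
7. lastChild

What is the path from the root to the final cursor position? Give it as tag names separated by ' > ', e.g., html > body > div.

Answer: nav > ol

Derivation:
After 1 (firstChild): footer
After 2 (nextSibling): label
After 3 (firstChild): h2
After 4 (parentNode): label
After 5 (previousSibling): footer
After 6 (parentNode): nav
After 7 (lastChild): ol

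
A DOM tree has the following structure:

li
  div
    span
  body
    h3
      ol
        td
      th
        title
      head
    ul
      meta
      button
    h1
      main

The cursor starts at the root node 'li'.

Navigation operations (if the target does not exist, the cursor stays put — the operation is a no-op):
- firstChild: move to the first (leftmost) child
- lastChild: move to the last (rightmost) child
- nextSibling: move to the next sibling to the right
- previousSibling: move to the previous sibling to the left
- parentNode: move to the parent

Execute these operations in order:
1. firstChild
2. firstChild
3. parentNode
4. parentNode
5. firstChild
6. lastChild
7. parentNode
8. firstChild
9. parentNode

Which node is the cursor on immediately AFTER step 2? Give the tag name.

Answer: span

Derivation:
After 1 (firstChild): div
After 2 (firstChild): span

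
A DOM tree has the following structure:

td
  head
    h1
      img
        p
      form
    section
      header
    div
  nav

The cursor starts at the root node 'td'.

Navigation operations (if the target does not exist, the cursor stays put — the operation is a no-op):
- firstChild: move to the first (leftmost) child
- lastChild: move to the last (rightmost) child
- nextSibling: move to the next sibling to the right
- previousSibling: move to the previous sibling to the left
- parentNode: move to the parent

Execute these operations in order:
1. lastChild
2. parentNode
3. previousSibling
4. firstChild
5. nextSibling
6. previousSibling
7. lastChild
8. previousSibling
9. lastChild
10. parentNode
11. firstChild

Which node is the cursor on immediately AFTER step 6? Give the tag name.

After 1 (lastChild): nav
After 2 (parentNode): td
After 3 (previousSibling): td (no-op, stayed)
After 4 (firstChild): head
After 5 (nextSibling): nav
After 6 (previousSibling): head

Answer: head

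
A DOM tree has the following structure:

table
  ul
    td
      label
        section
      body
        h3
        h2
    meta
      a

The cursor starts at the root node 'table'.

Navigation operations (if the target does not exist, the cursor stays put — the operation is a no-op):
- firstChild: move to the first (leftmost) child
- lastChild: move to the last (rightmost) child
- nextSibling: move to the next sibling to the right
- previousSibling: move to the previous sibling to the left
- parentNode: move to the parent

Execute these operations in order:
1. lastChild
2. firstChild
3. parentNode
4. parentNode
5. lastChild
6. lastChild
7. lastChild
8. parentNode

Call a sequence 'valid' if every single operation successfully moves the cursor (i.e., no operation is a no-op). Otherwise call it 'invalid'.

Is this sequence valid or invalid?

Answer: valid

Derivation:
After 1 (lastChild): ul
After 2 (firstChild): td
After 3 (parentNode): ul
After 4 (parentNode): table
After 5 (lastChild): ul
After 6 (lastChild): meta
After 7 (lastChild): a
After 8 (parentNode): meta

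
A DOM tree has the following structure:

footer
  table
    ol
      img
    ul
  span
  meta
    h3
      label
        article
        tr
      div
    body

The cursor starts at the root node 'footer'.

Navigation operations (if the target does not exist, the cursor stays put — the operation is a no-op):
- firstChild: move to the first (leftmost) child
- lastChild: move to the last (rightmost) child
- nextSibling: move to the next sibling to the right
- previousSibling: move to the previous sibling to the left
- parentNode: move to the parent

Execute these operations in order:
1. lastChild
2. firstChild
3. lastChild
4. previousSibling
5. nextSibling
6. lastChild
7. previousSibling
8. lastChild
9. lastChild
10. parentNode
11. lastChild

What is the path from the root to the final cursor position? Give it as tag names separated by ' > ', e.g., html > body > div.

After 1 (lastChild): meta
After 2 (firstChild): h3
After 3 (lastChild): div
After 4 (previousSibling): label
After 5 (nextSibling): div
After 6 (lastChild): div (no-op, stayed)
After 7 (previousSibling): label
After 8 (lastChild): tr
After 9 (lastChild): tr (no-op, stayed)
After 10 (parentNode): label
After 11 (lastChild): tr

Answer: footer > meta > h3 > label > tr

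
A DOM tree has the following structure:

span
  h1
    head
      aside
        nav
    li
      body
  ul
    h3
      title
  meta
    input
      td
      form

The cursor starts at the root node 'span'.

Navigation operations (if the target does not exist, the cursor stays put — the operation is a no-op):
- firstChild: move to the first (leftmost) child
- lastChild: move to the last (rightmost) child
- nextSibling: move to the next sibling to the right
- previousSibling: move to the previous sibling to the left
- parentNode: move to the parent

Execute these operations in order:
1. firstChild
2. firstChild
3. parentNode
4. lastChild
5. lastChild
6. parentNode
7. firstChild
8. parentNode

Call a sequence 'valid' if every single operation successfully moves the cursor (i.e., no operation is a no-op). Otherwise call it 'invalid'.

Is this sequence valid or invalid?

Answer: valid

Derivation:
After 1 (firstChild): h1
After 2 (firstChild): head
After 3 (parentNode): h1
After 4 (lastChild): li
After 5 (lastChild): body
After 6 (parentNode): li
After 7 (firstChild): body
After 8 (parentNode): li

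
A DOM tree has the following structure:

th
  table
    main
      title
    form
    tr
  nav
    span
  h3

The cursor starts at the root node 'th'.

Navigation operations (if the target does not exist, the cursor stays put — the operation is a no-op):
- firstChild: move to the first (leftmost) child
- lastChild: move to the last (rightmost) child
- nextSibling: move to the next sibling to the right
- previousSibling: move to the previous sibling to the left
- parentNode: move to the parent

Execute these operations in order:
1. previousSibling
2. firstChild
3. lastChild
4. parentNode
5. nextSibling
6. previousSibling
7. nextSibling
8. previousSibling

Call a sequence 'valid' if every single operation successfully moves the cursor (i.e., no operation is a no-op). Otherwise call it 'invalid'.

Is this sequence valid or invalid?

Answer: invalid

Derivation:
After 1 (previousSibling): th (no-op, stayed)
After 2 (firstChild): table
After 3 (lastChild): tr
After 4 (parentNode): table
After 5 (nextSibling): nav
After 6 (previousSibling): table
After 7 (nextSibling): nav
After 8 (previousSibling): table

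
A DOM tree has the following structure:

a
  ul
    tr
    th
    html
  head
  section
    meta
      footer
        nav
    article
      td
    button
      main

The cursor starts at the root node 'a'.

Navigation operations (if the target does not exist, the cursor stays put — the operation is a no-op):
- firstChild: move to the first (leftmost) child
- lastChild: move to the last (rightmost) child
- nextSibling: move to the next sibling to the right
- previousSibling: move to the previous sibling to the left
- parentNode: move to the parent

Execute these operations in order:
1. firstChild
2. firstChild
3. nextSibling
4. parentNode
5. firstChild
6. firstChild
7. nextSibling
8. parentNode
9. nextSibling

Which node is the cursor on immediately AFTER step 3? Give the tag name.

After 1 (firstChild): ul
After 2 (firstChild): tr
After 3 (nextSibling): th

Answer: th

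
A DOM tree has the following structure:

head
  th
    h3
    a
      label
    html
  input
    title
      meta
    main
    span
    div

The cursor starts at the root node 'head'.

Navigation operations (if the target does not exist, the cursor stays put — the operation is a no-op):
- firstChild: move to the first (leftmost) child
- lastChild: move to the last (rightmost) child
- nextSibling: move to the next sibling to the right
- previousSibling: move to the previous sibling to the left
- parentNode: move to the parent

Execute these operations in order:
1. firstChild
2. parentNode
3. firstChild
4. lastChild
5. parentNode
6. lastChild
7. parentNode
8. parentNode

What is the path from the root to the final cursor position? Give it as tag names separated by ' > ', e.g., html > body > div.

Answer: head

Derivation:
After 1 (firstChild): th
After 2 (parentNode): head
After 3 (firstChild): th
After 4 (lastChild): html
After 5 (parentNode): th
After 6 (lastChild): html
After 7 (parentNode): th
After 8 (parentNode): head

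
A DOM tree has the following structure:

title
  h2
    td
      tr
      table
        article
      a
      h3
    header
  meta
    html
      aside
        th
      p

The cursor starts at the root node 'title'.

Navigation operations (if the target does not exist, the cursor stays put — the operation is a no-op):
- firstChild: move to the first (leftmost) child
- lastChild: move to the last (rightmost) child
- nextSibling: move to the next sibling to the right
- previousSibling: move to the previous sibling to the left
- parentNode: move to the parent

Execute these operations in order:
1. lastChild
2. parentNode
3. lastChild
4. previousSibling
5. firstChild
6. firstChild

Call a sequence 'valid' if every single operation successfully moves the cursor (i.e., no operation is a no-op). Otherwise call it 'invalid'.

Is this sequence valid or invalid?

After 1 (lastChild): meta
After 2 (parentNode): title
After 3 (lastChild): meta
After 4 (previousSibling): h2
After 5 (firstChild): td
After 6 (firstChild): tr

Answer: valid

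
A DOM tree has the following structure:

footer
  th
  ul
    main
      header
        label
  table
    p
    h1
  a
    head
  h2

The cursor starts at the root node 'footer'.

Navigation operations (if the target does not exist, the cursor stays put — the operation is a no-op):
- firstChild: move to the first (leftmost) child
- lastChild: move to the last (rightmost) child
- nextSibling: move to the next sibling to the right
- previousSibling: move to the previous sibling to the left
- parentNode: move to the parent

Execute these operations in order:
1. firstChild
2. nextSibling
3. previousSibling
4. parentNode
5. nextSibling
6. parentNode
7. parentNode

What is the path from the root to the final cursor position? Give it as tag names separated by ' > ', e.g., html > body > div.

Answer: footer

Derivation:
After 1 (firstChild): th
After 2 (nextSibling): ul
After 3 (previousSibling): th
After 4 (parentNode): footer
After 5 (nextSibling): footer (no-op, stayed)
After 6 (parentNode): footer (no-op, stayed)
After 7 (parentNode): footer (no-op, stayed)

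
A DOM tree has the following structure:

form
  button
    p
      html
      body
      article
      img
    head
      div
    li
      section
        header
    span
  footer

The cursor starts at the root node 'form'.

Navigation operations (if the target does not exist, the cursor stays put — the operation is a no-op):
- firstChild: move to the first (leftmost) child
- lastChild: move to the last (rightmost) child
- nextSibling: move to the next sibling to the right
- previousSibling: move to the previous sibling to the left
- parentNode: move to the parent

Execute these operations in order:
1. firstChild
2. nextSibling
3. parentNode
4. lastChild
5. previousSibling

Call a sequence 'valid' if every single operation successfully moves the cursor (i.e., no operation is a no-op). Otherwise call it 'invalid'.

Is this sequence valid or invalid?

After 1 (firstChild): button
After 2 (nextSibling): footer
After 3 (parentNode): form
After 4 (lastChild): footer
After 5 (previousSibling): button

Answer: valid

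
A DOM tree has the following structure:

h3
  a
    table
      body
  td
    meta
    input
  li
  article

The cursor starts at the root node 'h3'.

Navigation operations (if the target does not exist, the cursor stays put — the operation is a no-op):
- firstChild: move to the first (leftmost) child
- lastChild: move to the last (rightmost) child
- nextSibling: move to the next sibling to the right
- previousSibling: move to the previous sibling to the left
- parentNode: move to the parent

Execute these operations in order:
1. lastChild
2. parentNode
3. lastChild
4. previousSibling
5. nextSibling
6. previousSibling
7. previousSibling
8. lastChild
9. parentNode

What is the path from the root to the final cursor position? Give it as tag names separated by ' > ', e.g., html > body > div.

After 1 (lastChild): article
After 2 (parentNode): h3
After 3 (lastChild): article
After 4 (previousSibling): li
After 5 (nextSibling): article
After 6 (previousSibling): li
After 7 (previousSibling): td
After 8 (lastChild): input
After 9 (parentNode): td

Answer: h3 > td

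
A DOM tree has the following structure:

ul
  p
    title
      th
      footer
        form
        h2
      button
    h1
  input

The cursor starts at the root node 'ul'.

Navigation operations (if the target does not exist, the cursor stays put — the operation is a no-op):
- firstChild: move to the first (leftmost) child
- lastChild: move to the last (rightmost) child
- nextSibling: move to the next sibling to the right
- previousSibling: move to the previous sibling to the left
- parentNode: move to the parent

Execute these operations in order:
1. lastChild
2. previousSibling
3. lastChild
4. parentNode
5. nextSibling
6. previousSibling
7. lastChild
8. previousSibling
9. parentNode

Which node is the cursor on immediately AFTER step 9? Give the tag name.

Answer: p

Derivation:
After 1 (lastChild): input
After 2 (previousSibling): p
After 3 (lastChild): h1
After 4 (parentNode): p
After 5 (nextSibling): input
After 6 (previousSibling): p
After 7 (lastChild): h1
After 8 (previousSibling): title
After 9 (parentNode): p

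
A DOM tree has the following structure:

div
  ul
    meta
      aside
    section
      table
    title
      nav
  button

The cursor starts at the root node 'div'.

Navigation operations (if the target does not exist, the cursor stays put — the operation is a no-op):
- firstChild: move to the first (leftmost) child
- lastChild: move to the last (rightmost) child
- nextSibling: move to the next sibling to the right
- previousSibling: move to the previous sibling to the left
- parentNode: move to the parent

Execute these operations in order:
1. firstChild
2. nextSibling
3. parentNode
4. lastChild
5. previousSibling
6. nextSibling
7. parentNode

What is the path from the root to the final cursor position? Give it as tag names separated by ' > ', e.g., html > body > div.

After 1 (firstChild): ul
After 2 (nextSibling): button
After 3 (parentNode): div
After 4 (lastChild): button
After 5 (previousSibling): ul
After 6 (nextSibling): button
After 7 (parentNode): div

Answer: div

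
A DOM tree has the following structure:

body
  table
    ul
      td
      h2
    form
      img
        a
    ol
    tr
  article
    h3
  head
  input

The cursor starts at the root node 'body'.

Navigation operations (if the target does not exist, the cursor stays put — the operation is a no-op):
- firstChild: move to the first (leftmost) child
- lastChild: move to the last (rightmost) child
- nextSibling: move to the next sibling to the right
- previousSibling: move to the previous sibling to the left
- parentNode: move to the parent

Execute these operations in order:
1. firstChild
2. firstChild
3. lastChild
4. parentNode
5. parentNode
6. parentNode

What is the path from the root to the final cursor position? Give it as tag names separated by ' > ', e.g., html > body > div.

Answer: body

Derivation:
After 1 (firstChild): table
After 2 (firstChild): ul
After 3 (lastChild): h2
After 4 (parentNode): ul
After 5 (parentNode): table
After 6 (parentNode): body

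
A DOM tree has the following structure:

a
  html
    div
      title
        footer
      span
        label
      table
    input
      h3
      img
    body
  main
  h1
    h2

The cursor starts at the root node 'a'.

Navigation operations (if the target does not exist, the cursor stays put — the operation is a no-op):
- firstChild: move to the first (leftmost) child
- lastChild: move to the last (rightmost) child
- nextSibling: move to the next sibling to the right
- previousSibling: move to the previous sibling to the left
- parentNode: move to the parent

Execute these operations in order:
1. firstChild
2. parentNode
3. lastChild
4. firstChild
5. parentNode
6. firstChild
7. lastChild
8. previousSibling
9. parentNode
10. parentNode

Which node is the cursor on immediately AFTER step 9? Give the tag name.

Answer: h1

Derivation:
After 1 (firstChild): html
After 2 (parentNode): a
After 3 (lastChild): h1
After 4 (firstChild): h2
After 5 (parentNode): h1
After 6 (firstChild): h2
After 7 (lastChild): h2 (no-op, stayed)
After 8 (previousSibling): h2 (no-op, stayed)
After 9 (parentNode): h1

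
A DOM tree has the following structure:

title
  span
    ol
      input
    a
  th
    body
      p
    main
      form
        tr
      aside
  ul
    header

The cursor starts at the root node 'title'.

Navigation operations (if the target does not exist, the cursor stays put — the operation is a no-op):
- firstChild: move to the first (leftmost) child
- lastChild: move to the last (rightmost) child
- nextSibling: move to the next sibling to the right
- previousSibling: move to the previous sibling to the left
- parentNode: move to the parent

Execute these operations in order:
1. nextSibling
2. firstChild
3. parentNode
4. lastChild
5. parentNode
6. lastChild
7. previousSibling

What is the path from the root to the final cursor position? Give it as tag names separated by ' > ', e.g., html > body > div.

After 1 (nextSibling): title (no-op, stayed)
After 2 (firstChild): span
After 3 (parentNode): title
After 4 (lastChild): ul
After 5 (parentNode): title
After 6 (lastChild): ul
After 7 (previousSibling): th

Answer: title > th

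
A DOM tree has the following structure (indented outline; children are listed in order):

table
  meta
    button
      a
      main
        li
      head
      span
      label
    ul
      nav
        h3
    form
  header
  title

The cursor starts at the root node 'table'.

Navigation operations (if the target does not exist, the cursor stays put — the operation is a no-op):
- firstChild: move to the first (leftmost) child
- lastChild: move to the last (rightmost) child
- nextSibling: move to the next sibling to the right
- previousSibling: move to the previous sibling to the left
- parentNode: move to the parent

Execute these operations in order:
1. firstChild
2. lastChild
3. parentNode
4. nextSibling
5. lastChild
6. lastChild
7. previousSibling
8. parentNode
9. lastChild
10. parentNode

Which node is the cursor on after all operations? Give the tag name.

Answer: table

Derivation:
After 1 (firstChild): meta
After 2 (lastChild): form
After 3 (parentNode): meta
After 4 (nextSibling): header
After 5 (lastChild): header (no-op, stayed)
After 6 (lastChild): header (no-op, stayed)
After 7 (previousSibling): meta
After 8 (parentNode): table
After 9 (lastChild): title
After 10 (parentNode): table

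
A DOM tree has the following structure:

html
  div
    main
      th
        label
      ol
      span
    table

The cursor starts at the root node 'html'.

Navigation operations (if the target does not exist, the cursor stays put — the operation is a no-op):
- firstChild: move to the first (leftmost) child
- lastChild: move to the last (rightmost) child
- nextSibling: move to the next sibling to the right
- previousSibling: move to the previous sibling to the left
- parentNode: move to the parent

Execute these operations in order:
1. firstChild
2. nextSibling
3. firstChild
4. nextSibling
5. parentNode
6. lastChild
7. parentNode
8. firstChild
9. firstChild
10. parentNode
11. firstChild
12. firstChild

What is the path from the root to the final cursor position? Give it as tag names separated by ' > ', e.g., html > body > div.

Answer: html > div > main > th > label

Derivation:
After 1 (firstChild): div
After 2 (nextSibling): div (no-op, stayed)
After 3 (firstChild): main
After 4 (nextSibling): table
After 5 (parentNode): div
After 6 (lastChild): table
After 7 (parentNode): div
After 8 (firstChild): main
After 9 (firstChild): th
After 10 (parentNode): main
After 11 (firstChild): th
After 12 (firstChild): label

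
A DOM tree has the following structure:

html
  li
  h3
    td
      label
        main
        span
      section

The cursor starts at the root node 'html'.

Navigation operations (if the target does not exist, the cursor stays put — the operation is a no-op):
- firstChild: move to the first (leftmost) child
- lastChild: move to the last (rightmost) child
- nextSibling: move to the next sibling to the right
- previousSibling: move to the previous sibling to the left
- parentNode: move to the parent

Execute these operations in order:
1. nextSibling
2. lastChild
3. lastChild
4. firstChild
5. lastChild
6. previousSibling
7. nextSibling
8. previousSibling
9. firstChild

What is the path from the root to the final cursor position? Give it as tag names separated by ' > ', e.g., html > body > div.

After 1 (nextSibling): html (no-op, stayed)
After 2 (lastChild): h3
After 3 (lastChild): td
After 4 (firstChild): label
After 5 (lastChild): span
After 6 (previousSibling): main
After 7 (nextSibling): span
After 8 (previousSibling): main
After 9 (firstChild): main (no-op, stayed)

Answer: html > h3 > td > label > main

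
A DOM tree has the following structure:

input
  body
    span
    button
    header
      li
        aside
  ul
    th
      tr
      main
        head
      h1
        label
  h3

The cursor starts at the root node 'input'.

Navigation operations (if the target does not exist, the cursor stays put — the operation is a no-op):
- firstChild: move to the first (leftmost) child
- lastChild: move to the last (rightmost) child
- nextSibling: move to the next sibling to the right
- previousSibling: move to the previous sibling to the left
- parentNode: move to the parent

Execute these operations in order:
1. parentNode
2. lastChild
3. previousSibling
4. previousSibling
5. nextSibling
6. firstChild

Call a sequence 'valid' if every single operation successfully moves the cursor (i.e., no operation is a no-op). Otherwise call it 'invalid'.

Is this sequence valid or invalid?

After 1 (parentNode): input (no-op, stayed)
After 2 (lastChild): h3
After 3 (previousSibling): ul
After 4 (previousSibling): body
After 5 (nextSibling): ul
After 6 (firstChild): th

Answer: invalid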